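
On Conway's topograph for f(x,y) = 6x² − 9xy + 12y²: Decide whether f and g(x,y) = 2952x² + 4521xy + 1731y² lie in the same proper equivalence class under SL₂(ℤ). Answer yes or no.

D₁ = -207, D₂ = -207
f: translate: b→3 (≡-9 mod 12), so (6,-9,12)→(6,3,9)
f: reduced (well bottom): (6,3,9) with a≤c, −a<b≤a
g: translate: b→-1383 (≡4521 mod 5904), so (2952,4521,1731)→(2952,-1383,162)
g: flip: (2952,-1383,162)→(162,1383,2952)
g: translate: b→87 (≡1383 mod 324), so (162,1383,2952)→(162,87,12)
g: flip: (162,87,12)→(12,-87,162)
g: translate: b→9 (≡-87 mod 24), so (12,-87,162)→(12,9,6)
g: flip: (12,9,6)→(6,-9,12)
g: translate: b→3 (≡-9 mod 12), so (6,-9,12)→(6,3,9)
g: reduced (well bottom): (6,3,9) with a≤c, −a<b≤a
reduced forms (6, 3, 9) vs (6, 3, 9) ⇒ equivalent

yes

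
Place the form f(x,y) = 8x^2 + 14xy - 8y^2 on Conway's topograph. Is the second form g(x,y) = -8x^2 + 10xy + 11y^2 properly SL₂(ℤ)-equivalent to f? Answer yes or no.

D₁ = 452, D₂ = 452
river cycle of f (length 14): (-8, 18, 4), (4, 14, -16), (-16, 18, 2), (2, 18, -16), (-16, 14, 4), (4, 18, -8), (-8, 14, 8), (8, 18, -4), (-4, 14, 16), (16, 18, -2), … (4 more)
river cycle of g (length 18): (11, 12, -7), (-7, 16, 7), (7, 12, -11), (-11, 10, 8), (8, 6, -13), (-13, 20, 1), (1, 20, -13), (-13, 6, 8), (8, 10, -11), (-11, 12, 7), … (8 more)
cycles differ ⇒ inequivalent

no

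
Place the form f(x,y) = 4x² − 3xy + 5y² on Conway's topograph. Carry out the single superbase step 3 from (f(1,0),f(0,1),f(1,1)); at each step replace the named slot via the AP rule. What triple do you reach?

start (4,5,6) = (f(1,0),f(0,1),f(1,1))
replace slot 3: 2·(4+5) − 6 = 12 → (4,5,12)

4,5,12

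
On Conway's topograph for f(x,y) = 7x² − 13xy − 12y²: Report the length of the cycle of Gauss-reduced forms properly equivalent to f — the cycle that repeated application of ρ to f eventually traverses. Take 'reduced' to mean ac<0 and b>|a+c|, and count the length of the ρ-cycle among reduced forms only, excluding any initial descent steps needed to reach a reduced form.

D = 505, ⌊√D⌋ = 22
descent: ρ → (-12,13,7)  [lands on river]
river: ρ → (7,15,-10)
river: ρ → (-10,5,12)
river: ρ → (12,19,-3)
river: ρ → (-3,17,18)
river: ρ → (18,19,-2)
river: ρ → (-2,21,8)
river: ρ → (8,11,-12)
ρ-cycle length = 8 (tail of 1 descent step not counted)

8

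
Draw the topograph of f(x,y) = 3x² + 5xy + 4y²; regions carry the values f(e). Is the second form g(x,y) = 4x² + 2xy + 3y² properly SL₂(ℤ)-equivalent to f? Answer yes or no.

D₁ = -23, D₂ = -44
discriminants differ ⇒ not SL₂(ℤ)-equivalent

no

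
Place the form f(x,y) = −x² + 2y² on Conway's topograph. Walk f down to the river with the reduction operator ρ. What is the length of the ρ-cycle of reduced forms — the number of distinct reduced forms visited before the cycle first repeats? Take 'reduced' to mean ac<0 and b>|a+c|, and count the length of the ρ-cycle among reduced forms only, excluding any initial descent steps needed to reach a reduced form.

D = 8, ⌊√D⌋ = 2
descent: ρ → (2,0,-1)
descent: ρ → (-1,2,1)  [lands on river]
river: ρ → (1,2,-1)
ρ-cycle length = 2 (tail of 2 descent steps not counted)

2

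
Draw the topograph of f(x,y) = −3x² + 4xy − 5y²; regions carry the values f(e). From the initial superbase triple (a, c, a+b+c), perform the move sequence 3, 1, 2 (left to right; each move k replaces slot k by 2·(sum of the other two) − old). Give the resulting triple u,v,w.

start (-3,-5,-4) = (f(1,0),f(0,1),f(1,1))
replace slot 3: 2·((-3)+(-5)) − (-4) = -12 → (-3,-5,-12)
replace slot 1: 2·((-5)+(-12)) − (-3) = -31 → (-31,-5,-12)
replace slot 2: 2·((-31)+(-12)) − (-5) = -81 → (-31,-81,-12)

-31,-81,-12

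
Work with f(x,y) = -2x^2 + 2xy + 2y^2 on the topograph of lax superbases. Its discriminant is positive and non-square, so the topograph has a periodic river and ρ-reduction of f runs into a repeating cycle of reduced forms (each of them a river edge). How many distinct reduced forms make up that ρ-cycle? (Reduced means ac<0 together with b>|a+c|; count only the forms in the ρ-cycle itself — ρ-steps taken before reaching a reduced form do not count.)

D = 20, ⌊√D⌋ = 4
river: ρ → (2,2,-2)
river: ρ → (-2,2,2)
ρ-cycle length = 2 (tail of 0 descent steps not counted)

2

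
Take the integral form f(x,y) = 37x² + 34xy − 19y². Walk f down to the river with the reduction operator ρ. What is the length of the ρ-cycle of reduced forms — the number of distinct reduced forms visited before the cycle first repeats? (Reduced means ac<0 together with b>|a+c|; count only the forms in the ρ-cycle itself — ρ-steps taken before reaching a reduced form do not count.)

D = 3968, ⌊√D⌋ = 62
river: ρ → (-19,42,29)
river: ρ → (29,16,-32)
river: ρ → (-32,48,13)
river: ρ → (13,56,-16)
river: ρ → (-16,40,37)
river: ρ → (37,34,-19)
ρ-cycle length = 6 (tail of 0 descent steps not counted)

6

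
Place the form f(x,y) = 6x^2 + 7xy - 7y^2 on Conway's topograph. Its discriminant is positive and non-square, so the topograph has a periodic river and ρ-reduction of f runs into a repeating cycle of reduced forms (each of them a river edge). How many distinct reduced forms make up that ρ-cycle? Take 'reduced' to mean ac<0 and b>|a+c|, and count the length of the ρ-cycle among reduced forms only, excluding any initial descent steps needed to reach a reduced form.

D = 217, ⌊√D⌋ = 14
river: ρ → (-7,7,6)
river: ρ → (6,5,-8)
river: ρ → (-8,11,3)
river: ρ → (3,13,-4)
river: ρ → (-4,11,6)
river: ρ → (6,13,-2)
river: ρ → (-2,11,12)
river: ρ → (12,13,-1)
river: ρ → (-1,13,12)
river: ρ → (12,11,-2)
river: ρ → (-2,13,6)
river: ρ → (6,11,-4)
river: ρ → (-4,13,3)
river: ρ → (3,11,-8)
river: ρ → (-8,5,6)
river: ρ → (6,7,-7)
ρ-cycle length = 16 (tail of 0 descent steps not counted)

16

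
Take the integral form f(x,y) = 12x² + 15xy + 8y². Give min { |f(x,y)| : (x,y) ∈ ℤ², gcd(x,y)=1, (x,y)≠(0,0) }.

translate: b→-9 (≡15 mod 24), so (12,15,8)→(12,-9,5)
flip: (12,-9,5)→(5,9,12)
translate: b→-1 (≡9 mod 10), so (5,9,12)→(5,-1,8)
reduced (well bottom): (5,-1,8) with a≤c, −a<b≤a
well minimum = a = 5

5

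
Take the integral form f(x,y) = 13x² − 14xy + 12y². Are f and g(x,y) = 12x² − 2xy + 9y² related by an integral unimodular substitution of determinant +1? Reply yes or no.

D₁ = -428, D₂ = -428
f: translate: b→12 (≡-14 mod 26), so (13,-14,12)→(13,12,11)
f: flip: (13,12,11)→(11,-12,13)
f: translate: b→10 (≡-12 mod 22), so (11,-12,13)→(11,10,12)
f: reduced (well bottom): (11,10,12) with a≤c, −a<b≤a
g: flip: (12,-2,9)→(9,2,12)
g: reduced (well bottom): (9,2,12) with a≤c, −a<b≤a
reduced forms (11, 10, 12) vs (9, 2, 12) ⇒ inequivalent

no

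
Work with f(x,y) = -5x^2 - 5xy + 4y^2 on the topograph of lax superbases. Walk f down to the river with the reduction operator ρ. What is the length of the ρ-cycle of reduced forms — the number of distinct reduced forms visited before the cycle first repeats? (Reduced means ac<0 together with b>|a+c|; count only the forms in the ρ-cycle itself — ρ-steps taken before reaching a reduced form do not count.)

D = 105, ⌊√D⌋ = 10
descent: ρ → (4,5,-5)  [lands on river]
river: ρ → (-5,5,4)
river: ρ → (4,3,-6)
river: ρ → (-6,9,1)
river: ρ → (1,9,-6)
river: ρ → (-6,3,4)
ρ-cycle length = 6 (tail of 1 descent step not counted)

6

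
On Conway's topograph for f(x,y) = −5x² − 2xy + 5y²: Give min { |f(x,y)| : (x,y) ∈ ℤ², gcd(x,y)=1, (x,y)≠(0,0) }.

descent: ρ → (5,2,-5)  [lands on river]
river: ρ → (-5,8,2)
river: ρ → (2,8,-5)
river: ρ → (-5,2,5)
river: ρ → (5,8,-2)
river: ρ → (-2,8,5)
closes: descent 1, river 6
min |a| on river = 2

2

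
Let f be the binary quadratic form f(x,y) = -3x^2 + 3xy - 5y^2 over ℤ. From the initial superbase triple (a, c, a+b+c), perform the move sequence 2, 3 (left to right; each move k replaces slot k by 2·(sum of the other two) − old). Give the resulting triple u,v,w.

start (-3,-5,-5) = (f(1,0),f(0,1),f(1,1))
replace slot 2: 2·((-3)+(-5)) − (-5) = -11 → (-3,-11,-5)
replace slot 3: 2·((-3)+(-11)) − (-5) = -23 → (-3,-11,-23)

-3,-11,-23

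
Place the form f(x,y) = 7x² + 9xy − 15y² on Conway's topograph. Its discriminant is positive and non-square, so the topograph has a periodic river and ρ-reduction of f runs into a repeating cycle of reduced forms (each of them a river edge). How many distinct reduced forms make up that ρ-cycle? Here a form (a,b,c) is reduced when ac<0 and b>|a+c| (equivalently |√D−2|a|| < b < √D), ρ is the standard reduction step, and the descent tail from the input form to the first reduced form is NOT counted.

D = 501, ⌊√D⌋ = 22
river: ρ → (-15,21,1)
river: ρ → (1,21,-15)
river: ρ → (-15,9,7)
river: ρ → (7,19,-5)
river: ρ → (-5,21,3)
river: ρ → (3,21,-5)
river: ρ → (-5,19,7)
river: ρ → (7,9,-15)
ρ-cycle length = 8 (tail of 0 descent steps not counted)

8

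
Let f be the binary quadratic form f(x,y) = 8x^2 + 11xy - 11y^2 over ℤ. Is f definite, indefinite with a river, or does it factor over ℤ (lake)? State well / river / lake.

D = b²−4ac = 11² − 4·8·(-11) = 473
D > 0 non-square ⇒ indefinite ⇒ periodic river

river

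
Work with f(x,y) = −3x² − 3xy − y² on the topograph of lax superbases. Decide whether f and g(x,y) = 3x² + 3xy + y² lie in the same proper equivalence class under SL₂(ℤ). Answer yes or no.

D₁ = -3, D₂ = -3
f is negative-definite; reduce −f:
−f: flip: (3,3,1)→(1,-3,3)
−f: translate: b→1 (≡-3 mod 2), so (1,-3,3)→(1,1,1)
−f: reduced (well bottom): (1,1,1) with a≤c, −a<b≤a
flip sign back: reduced form of f is (-1,-1,-1)
g: flip: (3,3,1)→(1,-3,3)
g: translate: b→1 (≡-3 mod 2), so (1,-3,3)→(1,1,1)
g: reduced (well bottom): (1,1,1) with a≤c, −a<b≤a
reduced forms (-1, -1, -1) vs (1, 1, 1) ⇒ inequivalent

no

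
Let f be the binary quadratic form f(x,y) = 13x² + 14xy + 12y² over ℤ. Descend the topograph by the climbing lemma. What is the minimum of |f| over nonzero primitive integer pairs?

translate: b→-12 (≡14 mod 26), so (13,14,12)→(13,-12,11)
flip: (13,-12,11)→(11,12,13)
translate: b→-10 (≡12 mod 22), so (11,12,13)→(11,-10,12)
reduced (well bottom): (11,-10,12) with a≤c, −a<b≤a
well minimum = a = 11

11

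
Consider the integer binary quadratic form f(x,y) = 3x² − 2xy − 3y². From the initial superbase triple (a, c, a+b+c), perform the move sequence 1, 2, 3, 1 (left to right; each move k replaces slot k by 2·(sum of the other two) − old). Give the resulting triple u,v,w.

start (3,-3,-2) = (f(1,0),f(0,1),f(1,1))
replace slot 1: 2·((-3)+(-2)) − 3 = -13 → (-13,-3,-2)
replace slot 2: 2·((-13)+(-2)) − (-3) = -27 → (-13,-27,-2)
replace slot 3: 2·((-13)+(-27)) − (-2) = -78 → (-13,-27,-78)
replace slot 1: 2·((-27)+(-78)) − (-13) = -197 → (-197,-27,-78)

-197,-27,-78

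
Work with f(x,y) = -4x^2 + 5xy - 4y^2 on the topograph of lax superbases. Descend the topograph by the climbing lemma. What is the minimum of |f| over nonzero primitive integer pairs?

translate: b→3 (≡-5 mod 8), so (4,-5,4)→(4,3,3)
flip: (4,3,3)→(3,-3,4)
translate: b→3 (≡-3 mod 6), so (3,-3,4)→(3,3,4)
reduced (well bottom): (3,3,4) with a≤c, −a<b≤a
well minimum |f| = |-3| = 3 (negative-definite)

3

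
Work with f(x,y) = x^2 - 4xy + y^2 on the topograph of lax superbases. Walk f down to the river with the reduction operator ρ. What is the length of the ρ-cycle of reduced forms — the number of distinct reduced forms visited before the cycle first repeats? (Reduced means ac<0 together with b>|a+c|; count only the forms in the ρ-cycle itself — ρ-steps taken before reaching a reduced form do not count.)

D = 12, ⌊√D⌋ = 3
descent: ρ → (1,2,-2)  [lands on river]
river: ρ → (-2,2,1)
ρ-cycle length = 2 (tail of 1 descent step not counted)

2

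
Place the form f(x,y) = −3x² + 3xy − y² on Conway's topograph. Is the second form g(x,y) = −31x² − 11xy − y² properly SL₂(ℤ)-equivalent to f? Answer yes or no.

D₁ = -3, D₂ = -3
f is negative-definite; reduce −f:
−f: translate: b→3 (≡-3 mod 6), so (3,-3,1)→(3,3,1)
−f: flip: (3,3,1)→(1,-3,3)
−f: translate: b→1 (≡-3 mod 2), so (1,-3,3)→(1,1,1)
−f: reduced (well bottom): (1,1,1) with a≤c, −a<b≤a
flip sign back: reduced form of f is (-1,-1,-1)
g is negative-definite; reduce −g:
−g: flip: (31,11,1)→(1,-11,31)
−g: translate: b→1 (≡-11 mod 2), so (1,-11,31)→(1,1,1)
−g: reduced (well bottom): (1,1,1) with a≤c, −a<b≤a
flip sign back: reduced form of g is (-1,-1,-1)
reduced forms (-1, -1, -1) vs (-1, -1, -1) ⇒ equivalent

yes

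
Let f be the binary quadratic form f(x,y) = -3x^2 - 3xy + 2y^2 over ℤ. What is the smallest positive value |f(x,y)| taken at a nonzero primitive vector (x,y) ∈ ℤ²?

descent: ρ → (2,3,-3)  [lands on river]
river: ρ → (-3,3,2)
river: ρ → (2,5,-1)
river: ρ → (-1,5,2)
closes: descent 1, river 4
min |a| on river = 1

1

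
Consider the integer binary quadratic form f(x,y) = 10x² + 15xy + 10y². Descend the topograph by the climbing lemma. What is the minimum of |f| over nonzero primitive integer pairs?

translate: b→-5 (≡15 mod 20), so (10,15,10)→(10,-5,5)
flip: (10,-5,5)→(5,5,10)
reduced (well bottom): (5,5,10) with a≤c, −a<b≤a
well minimum = a = 5

5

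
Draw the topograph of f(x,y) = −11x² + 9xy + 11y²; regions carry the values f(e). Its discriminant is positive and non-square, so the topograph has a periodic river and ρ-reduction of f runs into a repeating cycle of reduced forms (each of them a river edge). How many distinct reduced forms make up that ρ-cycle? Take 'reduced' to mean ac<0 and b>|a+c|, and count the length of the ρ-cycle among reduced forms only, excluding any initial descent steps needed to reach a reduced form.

D = 565, ⌊√D⌋ = 23
river: ρ → (11,13,-9)
river: ρ → (-9,23,1)
river: ρ → (1,23,-9)
river: ρ → (-9,13,11)
river: ρ → (11,9,-11)
river: ρ → (-11,13,9)
river: ρ → (9,23,-1)
river: ρ → (-1,23,9)
river: ρ → (9,13,-11)
river: ρ → (-11,9,11)
ρ-cycle length = 10 (tail of 0 descent steps not counted)

10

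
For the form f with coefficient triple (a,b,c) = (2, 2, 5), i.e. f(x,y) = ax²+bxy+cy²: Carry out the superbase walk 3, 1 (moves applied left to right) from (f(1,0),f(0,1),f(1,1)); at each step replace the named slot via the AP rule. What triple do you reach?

start (2,5,9) = (f(1,0),f(0,1),f(1,1))
replace slot 3: 2·(2+5) − 9 = 5 → (2,5,5)
replace slot 1: 2·(5+5) − 2 = 18 → (18,5,5)

18,5,5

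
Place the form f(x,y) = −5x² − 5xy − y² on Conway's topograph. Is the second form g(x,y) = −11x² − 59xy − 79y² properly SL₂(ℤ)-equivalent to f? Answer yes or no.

D₁ = 5, D₂ = 5
river cycle of f (length 2): (-1, 1, 1), (1, 1, -1)
river cycle of g (length 2): (-1, 1, 1), (1, 1, -1)
cycles coincide ⇒ equivalent

yes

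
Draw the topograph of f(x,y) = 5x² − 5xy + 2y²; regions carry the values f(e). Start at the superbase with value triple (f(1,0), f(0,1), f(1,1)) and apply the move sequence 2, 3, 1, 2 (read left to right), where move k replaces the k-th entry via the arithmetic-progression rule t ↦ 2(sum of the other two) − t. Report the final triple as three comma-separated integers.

start (5,2,2) = (f(1,0),f(0,1),f(1,1))
replace slot 2: 2·(5+2) − 2 = 12 → (5,12,2)
replace slot 3: 2·(5+12) − 2 = 32 → (5,12,32)
replace slot 1: 2·(12+32) − 5 = 83 → (83,12,32)
replace slot 2: 2·(83+32) − 12 = 218 → (83,218,32)

83,218,32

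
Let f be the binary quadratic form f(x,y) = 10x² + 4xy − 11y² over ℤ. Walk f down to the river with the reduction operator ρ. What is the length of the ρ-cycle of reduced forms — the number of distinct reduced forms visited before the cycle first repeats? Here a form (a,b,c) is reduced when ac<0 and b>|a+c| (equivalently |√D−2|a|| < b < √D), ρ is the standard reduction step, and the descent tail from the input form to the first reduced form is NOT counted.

D = 456, ⌊√D⌋ = 21
river: ρ → (-11,18,3)
river: ρ → (3,18,-11)
river: ρ → (-11,4,10)
river: ρ → (10,16,-5)
river: ρ → (-5,14,13)
river: ρ → (13,12,-6)
river: ρ → (-6,12,13)
river: ρ → (13,14,-5)
river: ρ → (-5,16,10)
river: ρ → (10,4,-11)
ρ-cycle length = 10 (tail of 0 descent steps not counted)

10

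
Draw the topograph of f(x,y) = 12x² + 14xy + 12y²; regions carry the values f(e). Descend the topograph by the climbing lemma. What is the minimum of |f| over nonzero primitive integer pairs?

translate: b→-10 (≡14 mod 24), so (12,14,12)→(12,-10,10)
flip: (12,-10,10)→(10,10,12)
reduced (well bottom): (10,10,12) with a≤c, −a<b≤a
well minimum = a = 10

10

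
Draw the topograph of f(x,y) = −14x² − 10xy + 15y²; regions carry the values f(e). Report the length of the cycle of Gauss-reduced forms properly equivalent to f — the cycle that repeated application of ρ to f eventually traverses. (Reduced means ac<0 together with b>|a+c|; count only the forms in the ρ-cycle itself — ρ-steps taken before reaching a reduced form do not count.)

D = 940, ⌊√D⌋ = 30
descent: ρ → (15,10,-14)  [lands on river]
river: ρ → (-14,18,11)
river: ρ → (11,26,-6)
river: ρ → (-6,22,19)
river: ρ → (19,16,-9)
river: ρ → (-9,20,15)
ρ-cycle length = 6 (tail of 1 descent step not counted)

6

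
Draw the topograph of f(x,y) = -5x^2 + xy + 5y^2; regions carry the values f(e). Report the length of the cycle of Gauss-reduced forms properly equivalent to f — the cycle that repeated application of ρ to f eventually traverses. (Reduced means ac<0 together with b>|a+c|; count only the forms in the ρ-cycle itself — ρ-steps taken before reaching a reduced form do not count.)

D = 101, ⌊√D⌋ = 10
river: ρ → (5,9,-1)
river: ρ → (-1,9,5)
river: ρ → (5,1,-5)
river: ρ → (-5,9,1)
river: ρ → (1,9,-5)
river: ρ → (-5,1,5)
ρ-cycle length = 6 (tail of 0 descent steps not counted)

6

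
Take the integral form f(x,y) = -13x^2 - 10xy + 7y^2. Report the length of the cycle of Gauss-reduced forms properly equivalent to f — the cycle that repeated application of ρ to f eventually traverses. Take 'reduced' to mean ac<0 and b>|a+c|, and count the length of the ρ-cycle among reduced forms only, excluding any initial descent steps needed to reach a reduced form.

D = 464, ⌊√D⌋ = 21
descent: ρ → (7,10,-13)  [lands on river]
river: ρ → (-13,16,4)
river: ρ → (4,16,-13)
river: ρ → (-13,10,7)
river: ρ → (7,18,-5)
river: ρ → (-5,12,16)
river: ρ → (16,20,-1)
river: ρ → (-1,20,16)
river: ρ → (16,12,-5)
river: ρ → (-5,18,7)
ρ-cycle length = 10 (tail of 1 descent step not counted)

10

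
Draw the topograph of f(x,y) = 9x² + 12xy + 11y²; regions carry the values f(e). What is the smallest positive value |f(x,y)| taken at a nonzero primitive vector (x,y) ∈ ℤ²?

translate: b→-6 (≡12 mod 18), so (9,12,11)→(9,-6,8)
flip: (9,-6,8)→(8,6,9)
reduced (well bottom): (8,6,9) with a≤c, −a<b≤a
well minimum = a = 8

8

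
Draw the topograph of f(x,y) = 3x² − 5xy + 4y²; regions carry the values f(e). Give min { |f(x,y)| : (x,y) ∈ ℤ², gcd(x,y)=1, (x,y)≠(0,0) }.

translate: b→1 (≡-5 mod 6), so (3,-5,4)→(3,1,2)
flip: (3,1,2)→(2,-1,3)
reduced (well bottom): (2,-1,3) with a≤c, −a<b≤a
well minimum = a = 2

2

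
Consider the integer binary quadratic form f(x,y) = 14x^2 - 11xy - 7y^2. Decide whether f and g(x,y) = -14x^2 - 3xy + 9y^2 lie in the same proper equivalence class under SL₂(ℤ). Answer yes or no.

D₁ = 513, D₂ = 513
river cycle of f (length 16): (-7, 11, 14), (14, 17, -4), (-4, 15, 18), (18, 21, -1), (-1, 21, 18), (18, 15, -4), (-4, 17, 14), (14, 11, -7), (-7, 17, 8), (8, 15, -9), … (6 more)
river cycle of g (length 16): (9, 21, -2), (-2, 19, 19), (19, 19, -2), (-2, 21, 9), (9, 15, -8), (-8, 17, 7), (7, 11, -14), (-14, 17, 4), (4, 15, -18), (-18, 21, 1), … (6 more)
cycles differ ⇒ inequivalent

no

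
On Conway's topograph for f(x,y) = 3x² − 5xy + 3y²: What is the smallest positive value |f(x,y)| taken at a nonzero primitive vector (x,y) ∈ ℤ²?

translate: b→1 (≡-5 mod 6), so (3,-5,3)→(3,1,1)
flip: (3,1,1)→(1,-1,3)
translate: b→1 (≡-1 mod 2), so (1,-1,3)→(1,1,3)
reduced (well bottom): (1,1,3) with a≤c, −a<b≤a
well minimum = a = 1

1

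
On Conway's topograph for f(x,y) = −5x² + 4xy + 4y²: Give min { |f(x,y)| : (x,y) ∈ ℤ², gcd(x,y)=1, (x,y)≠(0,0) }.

river: ρ → (4,4,-5)
river: ρ → (-5,6,3)
river: ρ → (3,6,-5)
river: ρ → (-5,4,4)
closes: descent 0, river 4
min |a| on river = 3

3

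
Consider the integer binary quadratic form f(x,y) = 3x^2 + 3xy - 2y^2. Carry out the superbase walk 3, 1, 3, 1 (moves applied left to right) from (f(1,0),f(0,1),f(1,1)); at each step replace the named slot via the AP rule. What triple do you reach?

start (3,-2,4) = (f(1,0),f(0,1),f(1,1))
replace slot 3: 2·(3+(-2)) − 4 = -2 → (3,-2,-2)
replace slot 1: 2·((-2)+(-2)) − 3 = -11 → (-11,-2,-2)
replace slot 3: 2·((-11)+(-2)) − (-2) = -24 → (-11,-2,-24)
replace slot 1: 2·((-2)+(-24)) − (-11) = -41 → (-41,-2,-24)

-41,-2,-24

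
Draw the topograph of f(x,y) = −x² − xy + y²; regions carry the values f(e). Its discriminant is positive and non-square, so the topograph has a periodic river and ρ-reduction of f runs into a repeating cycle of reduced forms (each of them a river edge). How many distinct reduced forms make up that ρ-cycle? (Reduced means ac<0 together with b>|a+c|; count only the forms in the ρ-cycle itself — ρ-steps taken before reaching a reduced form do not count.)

D = 5, ⌊√D⌋ = 2
descent: ρ → (1,1,-1)  [lands on river]
river: ρ → (-1,1,1)
ρ-cycle length = 2 (tail of 1 descent step not counted)

2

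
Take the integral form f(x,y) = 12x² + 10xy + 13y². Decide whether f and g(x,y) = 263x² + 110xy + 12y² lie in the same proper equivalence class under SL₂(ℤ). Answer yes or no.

D₁ = -524, D₂ = -524
f: reduced (well bottom): (12,10,13) with a≤c, −a<b≤a
g: flip: (263,110,12)→(12,-110,263)
g: translate: b→10 (≡-110 mod 24), so (12,-110,263)→(12,10,13)
g: reduced (well bottom): (12,10,13) with a≤c, −a<b≤a
reduced forms (12, 10, 13) vs (12, 10, 13) ⇒ equivalent

yes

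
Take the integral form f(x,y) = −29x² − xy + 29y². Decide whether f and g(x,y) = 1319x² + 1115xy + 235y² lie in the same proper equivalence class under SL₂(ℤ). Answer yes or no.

D₁ = 3365, D₂ = 3365
river cycle of f (length 6): (29, 1, -29), (-29, 57, 1), (1, 57, -29), (-29, 1, 29), (29, 57, -1), (-1, 57, 29)
river cycle of g (length 6): (29, 1, -29), (-29, 57, 1), (1, 57, -29), (-29, 1, 29), (29, 57, -1), (-1, 57, 29)
cycles coincide ⇒ equivalent

yes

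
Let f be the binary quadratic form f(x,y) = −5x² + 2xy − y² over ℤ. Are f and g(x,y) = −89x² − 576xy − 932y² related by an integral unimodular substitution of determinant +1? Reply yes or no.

D₁ = -16, D₂ = -16
f is negative-definite; reduce −f:
−f: flip: (5,-2,1)→(1,2,5)
−f: translate: b→0 (≡2 mod 2), so (1,2,5)→(1,0,4)
−f: reduced (well bottom): (1,0,4) with a≤c, −a<b≤a
flip sign back: reduced form of f is (-1,0,-4)
g is negative-definite; reduce −g:
−g: translate: b→42 (≡576 mod 178), so (89,576,932)→(89,42,5)
−g: flip: (89,42,5)→(5,-42,89)
−g: translate: b→-2 (≡-42 mod 10), so (5,-42,89)→(5,-2,1)
−g: flip: (5,-2,1)→(1,2,5)
−g: translate: b→0 (≡2 mod 2), so (1,2,5)→(1,0,4)
−g: reduced (well bottom): (1,0,4) with a≤c, −a<b≤a
flip sign back: reduced form of g is (-1,0,-4)
reduced forms (-1, 0, -4) vs (-1, 0, -4) ⇒ equivalent

yes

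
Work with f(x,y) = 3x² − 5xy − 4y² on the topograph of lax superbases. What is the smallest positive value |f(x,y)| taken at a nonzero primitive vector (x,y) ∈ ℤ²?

descent: ρ → (-4,5,3)  [lands on river]
river: ρ → (3,7,-2)
river: ρ → (-2,5,6)
river: ρ → (6,7,-1)
river: ρ → (-1,7,6)
river: ρ → (6,5,-2)
river: ρ → (-2,7,3)
river: ρ → (3,5,-4)
river: ρ → (-4,3,4)
river: ρ → (4,5,-3)
river: ρ → (-3,7,2)
river: ρ → (2,5,-6)
river: ρ → (-6,7,1)
river: ρ → (1,7,-6)
river: ρ → (-6,5,2)
river: ρ → (2,7,-3)
river: ρ → (-3,5,4)
river: ρ → (4,3,-4)
closes: descent 1, river 18
min |a| on river = 1

1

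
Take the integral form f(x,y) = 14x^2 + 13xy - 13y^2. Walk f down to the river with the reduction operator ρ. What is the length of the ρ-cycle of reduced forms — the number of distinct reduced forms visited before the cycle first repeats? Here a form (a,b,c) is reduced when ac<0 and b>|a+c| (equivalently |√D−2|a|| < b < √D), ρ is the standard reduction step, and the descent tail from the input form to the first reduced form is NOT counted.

D = 897, ⌊√D⌋ = 29
river: ρ → (-13,13,14)
river: ρ → (14,15,-12)
river: ρ → (-12,9,17)
river: ρ → (17,25,-4)
river: ρ → (-4,23,23)
river: ρ → (23,23,-4)
river: ρ → (-4,25,17)
river: ρ → (17,9,-12)
river: ρ → (-12,15,14)
river: ρ → (14,13,-13)
ρ-cycle length = 10 (tail of 0 descent steps not counted)

10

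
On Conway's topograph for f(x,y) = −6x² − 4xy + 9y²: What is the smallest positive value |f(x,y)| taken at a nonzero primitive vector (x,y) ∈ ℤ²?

descent: ρ → (9,4,-6)  [lands on river]
river: ρ → (-6,8,7)
river: ρ → (7,6,-7)
river: ρ → (-7,8,6)
river: ρ → (6,4,-9)
river: ρ → (-9,14,1)
river: ρ → (1,14,-9)
river: ρ → (-9,4,6)
river: ρ → (6,8,-7)
river: ρ → (-7,6,7)
river: ρ → (7,8,-6)
river: ρ → (-6,4,9)
river: ρ → (9,14,-1)
river: ρ → (-1,14,9)
closes: descent 1, river 14
min |a| on river = 1

1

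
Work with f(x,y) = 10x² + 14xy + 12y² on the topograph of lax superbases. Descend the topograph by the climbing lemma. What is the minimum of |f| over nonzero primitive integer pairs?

translate: b→-6 (≡14 mod 20), so (10,14,12)→(10,-6,8)
flip: (10,-6,8)→(8,6,10)
reduced (well bottom): (8,6,10) with a≤c, −a<b≤a
well minimum = a = 8

8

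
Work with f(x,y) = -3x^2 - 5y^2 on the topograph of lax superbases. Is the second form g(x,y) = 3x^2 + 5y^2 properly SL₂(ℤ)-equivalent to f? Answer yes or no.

D₁ = -60, D₂ = -60
f is negative-definite; reduce −f:
−f: reduced (well bottom): (3,0,5) with a≤c, −a<b≤a
flip sign back: reduced form of f is (-3,0,-5)
g: reduced (well bottom): (3,0,5) with a≤c, −a<b≤a
reduced forms (-3, 0, -5) vs (3, 0, 5) ⇒ inequivalent

no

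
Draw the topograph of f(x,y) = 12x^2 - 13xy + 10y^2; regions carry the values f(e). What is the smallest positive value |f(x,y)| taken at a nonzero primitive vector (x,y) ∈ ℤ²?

translate: b→11 (≡-13 mod 24), so (12,-13,10)→(12,11,9)
flip: (12,11,9)→(9,-11,12)
translate: b→7 (≡-11 mod 18), so (9,-11,12)→(9,7,10)
reduced (well bottom): (9,7,10) with a≤c, −a<b≤a
well minimum = a = 9

9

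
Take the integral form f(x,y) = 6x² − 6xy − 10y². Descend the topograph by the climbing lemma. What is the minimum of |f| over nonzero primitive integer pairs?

descent: ρ → (-10,6,6)  [lands on river]
river: ρ → (6,6,-10)
river: ρ → (-10,14,2)
river: ρ → (2,14,-10)
closes: descent 1, river 4
min |a| on river = 2

2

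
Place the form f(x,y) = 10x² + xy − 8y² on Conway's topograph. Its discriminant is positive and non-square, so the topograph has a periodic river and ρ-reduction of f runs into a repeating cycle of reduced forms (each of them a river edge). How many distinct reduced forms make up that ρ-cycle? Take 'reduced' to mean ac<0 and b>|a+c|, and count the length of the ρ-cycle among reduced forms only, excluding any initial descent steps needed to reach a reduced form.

D = 321, ⌊√D⌋ = 17
descent: ρ → (-8,15,3)  [lands on river]
river: ρ → (3,15,-8)
river: ρ → (-8,17,1)
river: ρ → (1,17,-8)
ρ-cycle length = 4 (tail of 1 descent step not counted)

4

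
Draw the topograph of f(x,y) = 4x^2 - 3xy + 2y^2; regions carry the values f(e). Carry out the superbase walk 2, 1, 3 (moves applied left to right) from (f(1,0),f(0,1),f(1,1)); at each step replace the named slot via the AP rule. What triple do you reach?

start (4,2,3) = (f(1,0),f(0,1),f(1,1))
replace slot 2: 2·(4+3) − 2 = 12 → (4,12,3)
replace slot 1: 2·(12+3) − 4 = 26 → (26,12,3)
replace slot 3: 2·(26+12) − 3 = 73 → (26,12,73)

26,12,73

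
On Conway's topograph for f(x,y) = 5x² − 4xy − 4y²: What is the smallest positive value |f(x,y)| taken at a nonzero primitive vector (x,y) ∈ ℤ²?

descent: ρ → (-4,4,5)  [lands on river]
river: ρ → (5,6,-3)
river: ρ → (-3,6,5)
river: ρ → (5,4,-4)
closes: descent 1, river 4
min |a| on river = 3

3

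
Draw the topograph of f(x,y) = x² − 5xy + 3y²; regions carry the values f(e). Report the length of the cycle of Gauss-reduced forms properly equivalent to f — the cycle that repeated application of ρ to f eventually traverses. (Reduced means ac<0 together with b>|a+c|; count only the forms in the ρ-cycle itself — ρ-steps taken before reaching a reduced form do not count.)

D = 13, ⌊√D⌋ = 3
descent: ρ → (3,-1,-1)
descent: ρ → (-1,3,1)  [lands on river]
river: ρ → (1,3,-1)
ρ-cycle length = 2 (tail of 2 descent steps not counted)

2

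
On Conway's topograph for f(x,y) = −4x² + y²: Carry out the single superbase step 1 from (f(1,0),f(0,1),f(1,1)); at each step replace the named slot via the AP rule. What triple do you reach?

start (-4,1,-3) = (f(1,0),f(0,1),f(1,1))
replace slot 1: 2·(1+(-3)) − (-4) = 0 → (0,1,-3)

0,1,-3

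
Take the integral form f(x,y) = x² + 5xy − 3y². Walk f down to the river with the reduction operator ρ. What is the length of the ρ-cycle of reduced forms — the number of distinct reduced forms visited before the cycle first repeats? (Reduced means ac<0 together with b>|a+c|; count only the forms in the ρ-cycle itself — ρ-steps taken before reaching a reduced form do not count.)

D = 37, ⌊√D⌋ = 6
river: ρ → (-3,1,3)
river: ρ → (3,5,-1)
river: ρ → (-1,5,3)
river: ρ → (3,1,-3)
river: ρ → (-3,5,1)
river: ρ → (1,5,-3)
ρ-cycle length = 6 (tail of 0 descent steps not counted)

6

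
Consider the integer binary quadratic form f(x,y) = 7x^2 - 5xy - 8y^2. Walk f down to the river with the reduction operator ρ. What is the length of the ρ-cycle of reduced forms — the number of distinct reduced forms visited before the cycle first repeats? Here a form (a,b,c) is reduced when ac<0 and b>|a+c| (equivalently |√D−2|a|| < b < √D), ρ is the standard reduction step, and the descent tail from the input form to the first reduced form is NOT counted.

D = 249, ⌊√D⌋ = 15
descent: ρ → (-8,5,7)  [lands on river]
river: ρ → (7,9,-6)
river: ρ → (-6,15,1)
river: ρ → (1,15,-6)
river: ρ → (-6,9,7)
river: ρ → (7,5,-8)
river: ρ → (-8,11,4)
river: ρ → (4,13,-5)
river: ρ → (-5,7,10)
river: ρ → (10,13,-2)
river: ρ → (-2,15,3)
river: ρ → (3,15,-2)
river: ρ → (-2,13,10)
river: ρ → (10,7,-5)
river: ρ → (-5,13,4)
river: ρ → (4,11,-8)
ρ-cycle length = 16 (tail of 1 descent step not counted)

16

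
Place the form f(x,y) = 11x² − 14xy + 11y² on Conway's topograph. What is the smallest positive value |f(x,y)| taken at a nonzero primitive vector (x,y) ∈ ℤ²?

translate: b→8 (≡-14 mod 22), so (11,-14,11)→(11,8,8)
flip: (11,8,8)→(8,-8,11)
translate: b→8 (≡-8 mod 16), so (8,-8,11)→(8,8,11)
reduced (well bottom): (8,8,11) with a≤c, −a<b≤a
well minimum = a = 8

8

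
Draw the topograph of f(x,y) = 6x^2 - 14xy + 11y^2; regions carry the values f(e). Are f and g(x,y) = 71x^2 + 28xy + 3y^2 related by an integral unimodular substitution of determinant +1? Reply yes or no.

D₁ = -68, D₂ = -68
f: translate: b→-2 (≡-14 mod 12), so (6,-14,11)→(6,-2,3)
f: flip: (6,-2,3)→(3,2,6)
f: reduced (well bottom): (3,2,6) with a≤c, −a<b≤a
g: flip: (71,28,3)→(3,-28,71)
g: translate: b→2 (≡-28 mod 6), so (3,-28,71)→(3,2,6)
g: reduced (well bottom): (3,2,6) with a≤c, −a<b≤a
reduced forms (3, 2, 6) vs (3, 2, 6) ⇒ equivalent

yes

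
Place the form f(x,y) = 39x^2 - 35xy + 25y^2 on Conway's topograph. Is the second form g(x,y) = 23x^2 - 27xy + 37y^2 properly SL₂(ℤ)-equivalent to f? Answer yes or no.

D₁ = -2675, D₂ = -2675
f: flip: (39,-35,25)→(25,35,39)
f: translate: b→-15 (≡35 mod 50), so (25,35,39)→(25,-15,29)
f: reduced (well bottom): (25,-15,29) with a≤c, −a<b≤a
g: translate: b→19 (≡-27 mod 46), so (23,-27,37)→(23,19,33)
g: reduced (well bottom): (23,19,33) with a≤c, −a<b≤a
reduced forms (25, -15, 29) vs (23, 19, 33) ⇒ inequivalent

no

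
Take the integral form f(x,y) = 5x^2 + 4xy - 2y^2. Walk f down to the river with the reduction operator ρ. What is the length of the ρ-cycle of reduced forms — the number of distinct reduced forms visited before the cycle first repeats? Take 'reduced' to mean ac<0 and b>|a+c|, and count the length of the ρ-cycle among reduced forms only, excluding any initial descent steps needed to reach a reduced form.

D = 56, ⌊√D⌋ = 7
river: ρ → (-2,4,5)
river: ρ → (5,6,-1)
river: ρ → (-1,6,5)
river: ρ → (5,4,-2)
ρ-cycle length = 4 (tail of 0 descent steps not counted)

4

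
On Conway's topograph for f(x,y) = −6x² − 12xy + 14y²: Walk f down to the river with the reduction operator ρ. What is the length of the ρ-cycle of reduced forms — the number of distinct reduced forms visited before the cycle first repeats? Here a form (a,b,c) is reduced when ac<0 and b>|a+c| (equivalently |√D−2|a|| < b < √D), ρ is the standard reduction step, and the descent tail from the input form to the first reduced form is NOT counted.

D = 480, ⌊√D⌋ = 21
descent: ρ → (14,12,-6)  [lands on river]
river: ρ → (-6,12,14)
river: ρ → (14,16,-4)
river: ρ → (-4,16,14)
ρ-cycle length = 4 (tail of 1 descent step not counted)

4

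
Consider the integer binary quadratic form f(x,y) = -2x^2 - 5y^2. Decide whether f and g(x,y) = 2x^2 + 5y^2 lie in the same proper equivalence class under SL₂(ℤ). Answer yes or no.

D₁ = -40, D₂ = -40
f is negative-definite; reduce −f:
−f: reduced (well bottom): (2,0,5) with a≤c, −a<b≤a
flip sign back: reduced form of f is (-2,0,-5)
g: reduced (well bottom): (2,0,5) with a≤c, −a<b≤a
reduced forms (-2, 0, -5) vs (2, 0, 5) ⇒ inequivalent

no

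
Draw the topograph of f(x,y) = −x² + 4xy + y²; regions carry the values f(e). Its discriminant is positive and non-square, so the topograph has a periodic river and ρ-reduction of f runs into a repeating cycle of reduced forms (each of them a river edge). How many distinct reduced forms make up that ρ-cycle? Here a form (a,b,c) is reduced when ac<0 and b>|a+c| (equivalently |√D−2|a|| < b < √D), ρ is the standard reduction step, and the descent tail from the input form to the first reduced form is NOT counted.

D = 20, ⌊√D⌋ = 4
river: ρ → (1,4,-1)
river: ρ → (-1,4,1)
ρ-cycle length = 2 (tail of 0 descent steps not counted)

2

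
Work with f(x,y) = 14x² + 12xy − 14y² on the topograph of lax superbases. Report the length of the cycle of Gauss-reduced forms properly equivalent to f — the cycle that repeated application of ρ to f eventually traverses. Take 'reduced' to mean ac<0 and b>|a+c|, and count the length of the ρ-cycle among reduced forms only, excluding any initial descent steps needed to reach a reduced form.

D = 928, ⌊√D⌋ = 30
river: ρ → (-14,16,12)
river: ρ → (12,8,-18)
river: ρ → (-18,28,2)
river: ρ → (2,28,-18)
river: ρ → (-18,8,12)
river: ρ → (12,16,-14)
river: ρ → (-14,12,14)
river: ρ → (14,16,-12)
river: ρ → (-12,8,18)
river: ρ → (18,28,-2)
river: ρ → (-2,28,18)
river: ρ → (18,8,-12)
river: ρ → (-12,16,14)
river: ρ → (14,12,-14)
ρ-cycle length = 14 (tail of 0 descent steps not counted)

14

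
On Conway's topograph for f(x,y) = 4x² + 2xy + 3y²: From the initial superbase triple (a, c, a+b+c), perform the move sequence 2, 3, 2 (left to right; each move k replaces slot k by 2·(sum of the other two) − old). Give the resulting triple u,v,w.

start (4,3,9) = (f(1,0),f(0,1),f(1,1))
replace slot 2: 2·(4+9) − 3 = 23 → (4,23,9)
replace slot 3: 2·(4+23) − 9 = 45 → (4,23,45)
replace slot 2: 2·(4+45) − 23 = 75 → (4,75,45)

4,75,45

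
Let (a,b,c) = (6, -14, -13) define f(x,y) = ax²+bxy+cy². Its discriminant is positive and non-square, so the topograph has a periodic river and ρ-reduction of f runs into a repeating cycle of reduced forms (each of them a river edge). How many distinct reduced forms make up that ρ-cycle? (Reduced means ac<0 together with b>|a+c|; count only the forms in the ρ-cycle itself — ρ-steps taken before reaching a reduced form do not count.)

D = 508, ⌊√D⌋ = 22
descent: ρ → (-13,14,6)  [lands on river]
river: ρ → (6,22,-1)
river: ρ → (-1,22,6)
river: ρ → (6,14,-13)
river: ρ → (-13,12,7)
river: ρ → (7,16,-9)
river: ρ → (-9,20,3)
river: ρ → (3,22,-2)
river: ρ → (-2,22,3)
river: ρ → (3,20,-9)
river: ρ → (-9,16,7)
river: ρ → (7,12,-13)
ρ-cycle length = 12 (tail of 1 descent step not counted)

12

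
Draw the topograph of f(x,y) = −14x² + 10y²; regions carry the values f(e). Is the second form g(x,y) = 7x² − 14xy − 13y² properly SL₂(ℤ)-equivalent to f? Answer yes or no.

D₁ = 560, D₂ = 560
river cycle of f (length 2): (10, 20, -4), (-4, 20, 10)
river cycle of g (length 6): (-13, 14, 7), (7, 14, -13), (-13, 12, 8), (8, 20, -5), (-5, 20, 8), (8, 12, -13)
cycles differ ⇒ inequivalent

no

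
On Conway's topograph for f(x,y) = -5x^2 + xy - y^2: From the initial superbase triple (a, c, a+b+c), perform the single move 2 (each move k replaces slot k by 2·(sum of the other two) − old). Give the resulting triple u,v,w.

start (-5,-1,-5) = (f(1,0),f(0,1),f(1,1))
replace slot 2: 2·((-5)+(-5)) − (-1) = -19 → (-5,-19,-5)

-5,-19,-5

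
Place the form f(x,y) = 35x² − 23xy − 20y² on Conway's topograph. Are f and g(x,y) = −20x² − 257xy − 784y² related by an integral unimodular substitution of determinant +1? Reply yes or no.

D₁ = 3329, D₂ = 3329
river cycle of f (length 102): (-20, 23, 35), (35, 47, -8), (-8, 49, 29), (29, 9, -28), (-28, 47, 10), (10, 53, -13), (-13, 51, 14), (14, 33, -40), (-40, 47, 7), (7, 51, -26), … (92 more)
river cycle of g (length 102): (-20, 23, 35), (35, 47, -8), (-8, 49, 29), (29, 9, -28), (-28, 47, 10), (10, 53, -13), (-13, 51, 14), (14, 33, -40), (-40, 47, 7), (7, 51, -26), … (92 more)
cycles coincide ⇒ equivalent

yes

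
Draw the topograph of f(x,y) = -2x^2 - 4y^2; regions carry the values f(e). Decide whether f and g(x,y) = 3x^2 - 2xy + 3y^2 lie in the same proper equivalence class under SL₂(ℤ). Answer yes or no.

D₁ = -32, D₂ = -32
f is negative-definite; reduce −f:
−f: reduced (well bottom): (2,0,4) with a≤c, −a<b≤a
flip sign back: reduced form of f is (-2,0,-4)
g: flip: (3,-2,3)→(3,2,3)
g: reduced (well bottom): (3,2,3) with a≤c, −a<b≤a
reduced forms (-2, 0, -4) vs (3, 2, 3) ⇒ inequivalent

no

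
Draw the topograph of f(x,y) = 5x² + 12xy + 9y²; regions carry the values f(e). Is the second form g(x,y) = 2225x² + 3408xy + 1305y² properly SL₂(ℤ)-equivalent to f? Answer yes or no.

D₁ = -36, D₂ = -36
f: translate: b→2 (≡12 mod 10), so (5,12,9)→(5,2,2)
f: flip: (5,2,2)→(2,-2,5)
f: translate: b→2 (≡-2 mod 4), so (2,-2,5)→(2,2,5)
f: reduced (well bottom): (2,2,5) with a≤c, −a<b≤a
g: translate: b→-1042 (≡3408 mod 4450), so (2225,3408,1305)→(2225,-1042,122)
g: flip: (2225,-1042,122)→(122,1042,2225)
g: translate: b→66 (≡1042 mod 244), so (122,1042,2225)→(122,66,9)
g: flip: (122,66,9)→(9,-66,122)
g: translate: b→6 (≡-66 mod 18), so (9,-66,122)→(9,6,2)
g: flip: (9,6,2)→(2,-6,9)
g: translate: b→2 (≡-6 mod 4), so (2,-6,9)→(2,2,5)
g: reduced (well bottom): (2,2,5) with a≤c, −a<b≤a
reduced forms (2, 2, 5) vs (2, 2, 5) ⇒ equivalent

yes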